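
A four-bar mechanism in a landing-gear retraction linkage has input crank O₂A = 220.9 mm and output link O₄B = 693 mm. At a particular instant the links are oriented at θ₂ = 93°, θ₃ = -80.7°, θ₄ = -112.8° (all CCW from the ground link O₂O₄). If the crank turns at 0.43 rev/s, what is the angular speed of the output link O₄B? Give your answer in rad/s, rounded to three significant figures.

ω₂ = 2.702 rad/s (from 0.43 rev/s).
Differentiating the loop-closure r₂e^{iθ₂}+r₃e^{iθ₃}=r₁+r₄e^{iθ₄} gives r₂ω₂e^{iθ₂}+r₃ω₃e^{iθ₃}=r₄ω₄e^{iθ₄}.
Eliminating the other unknown: ω₄ = r₂ω₂ sin(θ₂−θ₃) / [r₄ sin(θ₄−θ₃)].
Numerator sine = +0.10973; denominator sine = -0.53140.
Result = 0.2209·2.702·(+0.10973) / (0.693·(-0.53140)) = -0.17784 rad/s; magnitude 0.17784 rad/s.

0.178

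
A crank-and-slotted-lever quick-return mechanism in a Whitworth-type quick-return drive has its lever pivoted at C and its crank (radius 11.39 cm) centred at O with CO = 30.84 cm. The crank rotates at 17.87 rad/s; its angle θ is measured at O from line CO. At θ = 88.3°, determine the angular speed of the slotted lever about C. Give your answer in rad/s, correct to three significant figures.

ω = 17.87 rad/s
Crank pin A relative to C: A = (d + r cosθ, r sinθ); lever angle φ = atan2(r sinθ, d + r cosθ).
Differentiating tanφ: φ̇ = rω(d cosθ + r)/(d² + r² + 2dr cosθ).
d² + r² + 2dr cosθ = |CA|² = 0.110168 m²;  d cosθ + r = +0.12305 m.
|ω_lever| = |0.1139·17.87·+0.12305| / 0.110168 = 2.2734 rad/s.

2.27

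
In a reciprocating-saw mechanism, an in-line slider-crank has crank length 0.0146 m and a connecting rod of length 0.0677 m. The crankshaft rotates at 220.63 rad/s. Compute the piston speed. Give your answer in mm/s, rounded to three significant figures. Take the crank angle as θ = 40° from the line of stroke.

2420

ω = 220.6 rad/s
For an in-line slider-crank, x = r cosθ + √(L² − r² sin²θ), so v = −rω sinθ·[1 + r cosθ/√(L² − r² sin²θ)].
With r = 0.0146 m, L = 0.0677 m, θ = 40°: √(L² − r² sin²θ) = 0.067046 m.
v = −0.0146·220.6·0.64279·[1 + 0.0146·0.76604/0.067046] = -2.4159 m/s.
|v| = 2.4159 m/s = 2415.9 mm/s.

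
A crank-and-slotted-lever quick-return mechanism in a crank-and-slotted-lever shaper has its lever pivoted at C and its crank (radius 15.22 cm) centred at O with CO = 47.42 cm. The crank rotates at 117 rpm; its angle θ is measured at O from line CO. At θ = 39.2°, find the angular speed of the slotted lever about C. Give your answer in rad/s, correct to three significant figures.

ω = 12.25 rad/s (from 117 rpm).
Crank pin A relative to C: A = (d + r cosθ, r sinθ); lever angle φ = atan2(r sinθ, d + r cosθ).
Differentiating tanφ: φ̇ = rω(d cosθ + r)/(d² + r² + 2dr cosθ).
d² + r² + 2dr cosθ = |CA|² = 0.359891 m²;  d cosθ + r = +0.51968 m.
|ω_lever| = |0.1522·12.25·+0.51968| / 0.359891 = 2.6927 rad/s.

2.69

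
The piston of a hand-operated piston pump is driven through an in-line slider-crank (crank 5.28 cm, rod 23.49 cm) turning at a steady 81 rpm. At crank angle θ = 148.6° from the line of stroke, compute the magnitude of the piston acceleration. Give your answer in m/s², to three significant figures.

2.84

ω = 2π·81/60 = 8.482 rad/s
x(θ) = r cosθ + √(L² − r² sin²θ); with ω constant, a = ω²·d²x/dθ².
d²x/dθ² = −r cosθ − r²(cos2θ)/√u − r⁴ sin²2θ/(4u^{3/2}),  u = L² − r² sin²θ = 0.0544212 m².
Substituting r = 0.0528 m, L = 0.2349 m, θ = 148.6°: d²x/dθ² = +0.039484 m.
a = ω²·d²x/dθ² = (8.482)²·(+0.039484) = +2.8408 m/s²;  |a| = 2.8408 m/s².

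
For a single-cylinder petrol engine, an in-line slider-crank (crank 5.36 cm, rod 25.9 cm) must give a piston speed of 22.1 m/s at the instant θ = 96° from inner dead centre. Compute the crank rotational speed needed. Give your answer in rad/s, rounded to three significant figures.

For an in-line slider-crank, |v_piston| = rω|sinθ|·[1 + r cosθ/√(L² − r² sin²θ)].
With r = 0.0536 m, L = 0.259 m, θ = 96°: the bracketed kinematic factor |dx/dθ| = 0.052128 m.
ω = v/|dx/dθ| = 22.1/0.052128 = 423.96 rad/s.

424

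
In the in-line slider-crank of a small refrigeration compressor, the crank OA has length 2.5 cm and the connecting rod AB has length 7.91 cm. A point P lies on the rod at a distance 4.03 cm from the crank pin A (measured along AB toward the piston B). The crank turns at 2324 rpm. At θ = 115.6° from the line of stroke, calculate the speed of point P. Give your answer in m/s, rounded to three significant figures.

5.25

ω = 243.4 rad/s.  Crank-pin speed |V_A| = rω = 6.0842 m/s, perpendicular to OA.
Rod angle: sinφ = −(r/L) sinθ ⇒ φ = -16.561°; ω_rod = −rω cosθ/√(L²−r²sin²θ) = +34.673 rad/s.
V_P = V_A + ω_rod × AP, with AP = 0.0403 m along the rod.
Components: V_Px = −rω sinθ − a·ω_rod·sinφ = -5.0887 m/s;  V_Py = rω cosθ + a·ω_rod·cosφ = -1.2895 m/s.
|V_P| = √(V_Px² + V_Py²) = 5.2495 m/s.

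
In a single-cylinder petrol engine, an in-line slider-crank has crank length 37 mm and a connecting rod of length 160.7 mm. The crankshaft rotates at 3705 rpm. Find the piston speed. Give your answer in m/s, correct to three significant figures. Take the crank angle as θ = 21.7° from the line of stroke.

6.45

ω = 2π·3705/60 = 388 rad/s
For an in-line slider-crank, x = r cosθ + √(L² − r² sin²θ), so v = −rω sinθ·[1 + r cosθ/√(L² − r² sin²θ)].
With r = 0.037 m, L = 0.1607 m, θ = 21.7°: √(L² − r² sin²θ) = 0.16012 m.
v = −0.037·388·0.36975·[1 + 0.037·0.92913/0.16012] = -6.4475 m/s.
|v| = 6.4475 m/s.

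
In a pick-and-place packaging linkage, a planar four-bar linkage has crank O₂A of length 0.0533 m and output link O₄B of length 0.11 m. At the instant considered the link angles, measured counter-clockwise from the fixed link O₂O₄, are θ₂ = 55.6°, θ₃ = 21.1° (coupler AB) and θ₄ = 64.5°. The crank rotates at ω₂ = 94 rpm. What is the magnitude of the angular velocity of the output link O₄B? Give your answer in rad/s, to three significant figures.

3.93

ω₂ = 9.844 rad/s (from 94 rpm).
Differentiating the loop-closure r₂e^{iθ₂}+r₃e^{iθ₃}=r₁+r₄e^{iθ₄} gives r₂ω₂e^{iθ₂}+r₃ω₃e^{iθ₃}=r₄ω₄e^{iθ₄}.
Eliminating the other unknown: ω₄ = r₂ω₂ sin(θ₂−θ₃) / [r₄ sin(θ₄−θ₃)].
Numerator sine = +0.56641; denominator sine = +0.68709.
Result = 0.0533·9.844·(+0.56641) / (0.11·(+0.68709)) = +3.9319 rad/s; magnitude 3.9319 rad/s.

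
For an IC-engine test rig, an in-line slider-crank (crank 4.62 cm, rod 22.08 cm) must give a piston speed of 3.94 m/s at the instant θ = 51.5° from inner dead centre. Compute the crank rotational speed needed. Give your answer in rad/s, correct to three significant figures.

96.3

For an in-line slider-crank, |v_piston| = rω|sinθ|·[1 + r cosθ/√(L² − r² sin²θ)].
With r = 0.0462 m, L = 0.2208 m, θ = 51.5°: the bracketed kinematic factor |dx/dθ| = 0.04093 m.
ω = v/|dx/dθ| = 3.94/0.04093 = 96.261 rad/s.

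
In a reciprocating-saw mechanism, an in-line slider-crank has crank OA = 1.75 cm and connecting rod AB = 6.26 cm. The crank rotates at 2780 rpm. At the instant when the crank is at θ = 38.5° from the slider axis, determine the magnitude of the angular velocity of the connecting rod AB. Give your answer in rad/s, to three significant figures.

64.7

ω = 291.1 rad/s (converted from 2780 rpm).
The rod makes angle φ with the slider axis where L sinφ = r sinθ; differentiating, L cosφ·φ̇ = r ω cosθ.
L cosφ = √(L² − r² sin²θ) = 0.061645 m.
|ω_rod| = r ω |cosθ| / √(L² − r² sin²θ) = 0.0175·291.1·0.78261/0.061645 = 64.678 rad/s.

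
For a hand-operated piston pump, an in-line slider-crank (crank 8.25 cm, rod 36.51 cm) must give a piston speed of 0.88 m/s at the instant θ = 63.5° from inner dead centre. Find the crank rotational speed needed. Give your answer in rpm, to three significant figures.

For an in-line slider-crank, |v_piston| = rω|sinθ|·[1 + r cosθ/√(L² − r² sin²θ)].
With r = 0.0825 m, L = 0.3651 m, θ = 63.5°: the bracketed kinematic factor |dx/dθ| = 0.081433 m.
ω = v/|dx/dθ| = 0.88/0.081433 = 10.806 rad/s.
N = 60ω/(2π) = 103.19 rpm.

103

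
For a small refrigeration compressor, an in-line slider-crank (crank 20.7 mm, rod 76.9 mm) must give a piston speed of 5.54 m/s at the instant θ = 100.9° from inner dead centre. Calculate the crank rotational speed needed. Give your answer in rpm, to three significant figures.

2750

For an in-line slider-crank, |v_piston| = rω|sinθ|·[1 + r cosθ/√(L² − r² sin²θ)].
With r = 0.0207 m, L = 0.0769 m, θ = 100.9°: the bracketed kinematic factor |dx/dθ| = 0.019254 m.
ω = v/|dx/dθ| = 5.54/0.019254 = 287.74 rad/s.
N = 60ω/(2π) = 2747.7 rpm.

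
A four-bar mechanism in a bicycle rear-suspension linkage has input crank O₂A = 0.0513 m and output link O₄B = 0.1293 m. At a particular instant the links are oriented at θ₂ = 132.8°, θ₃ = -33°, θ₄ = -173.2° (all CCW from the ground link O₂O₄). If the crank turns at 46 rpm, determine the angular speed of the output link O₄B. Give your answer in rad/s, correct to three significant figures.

ω₂ = 4.817 rad/s (from 46 rpm).
Differentiating the loop-closure r₂e^{iθ₂}+r₃e^{iθ₃}=r₁+r₄e^{iθ₄} gives r₂ω₂e^{iθ₂}+r₃ω₃e^{iθ₃}=r₄ω₄e^{iθ₄}.
Eliminating the other unknown: ω₄ = r₂ω₂ sin(θ₂−θ₃) / [r₄ sin(θ₄−θ₃)].
Numerator sine = +0.24531; denominator sine = -0.64011.
Result = 0.0513·4.817·(+0.24531) / (0.1293·(-0.64011)) = -0.73242 rad/s; magnitude 0.73242 rad/s.

0.732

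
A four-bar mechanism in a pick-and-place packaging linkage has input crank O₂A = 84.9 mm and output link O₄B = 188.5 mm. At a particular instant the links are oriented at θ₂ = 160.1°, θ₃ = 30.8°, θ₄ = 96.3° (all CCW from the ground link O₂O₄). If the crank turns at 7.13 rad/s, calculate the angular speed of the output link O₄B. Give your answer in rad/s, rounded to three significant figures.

2.73

ω₂ = 7.13 rad/s
Differentiating the loop-closure r₂e^{iθ₂}+r₃e^{iθ₃}=r₁+r₄e^{iθ₄} gives r₂ω₂e^{iθ₂}+r₃ω₃e^{iθ₃}=r₄ω₄e^{iθ₄}.
Eliminating the other unknown: ω₄ = r₂ω₂ sin(θ₂−θ₃) / [r₄ sin(θ₄−θ₃)].
Numerator sine = +0.77384; denominator sine = +0.90996.
Result = 0.0849·7.13·(+0.77384) / (0.1885·(+0.90996)) = +2.731 rad/s; magnitude 2.731 rad/s.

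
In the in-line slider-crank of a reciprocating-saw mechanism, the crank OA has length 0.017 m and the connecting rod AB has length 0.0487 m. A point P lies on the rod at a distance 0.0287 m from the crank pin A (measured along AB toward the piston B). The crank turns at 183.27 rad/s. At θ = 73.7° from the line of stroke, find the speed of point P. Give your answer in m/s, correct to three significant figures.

ω = 183.3 rad/s.  Crank-pin speed |V_A| = rω = 3.1156 m/s, perpendicular to OA.
Rod angle: sinφ = −(r/L) sinθ ⇒ φ = -19.575°; ω_rod = −rω cosθ/√(L²−r²sin²θ) = -19.057 rad/s.
V_P = V_A + ω_rod × AP, with AP = 0.0287 m along the rod.
Components: V_Px = −rω sinθ − a·ω_rod·sinφ = -3.1736 m/s;  V_Py = rω cosθ + a·ω_rod·cosφ = +0.35911 m/s.
|V_P| = √(V_Px² + V_Py²) = 3.1939 m/s.

3.19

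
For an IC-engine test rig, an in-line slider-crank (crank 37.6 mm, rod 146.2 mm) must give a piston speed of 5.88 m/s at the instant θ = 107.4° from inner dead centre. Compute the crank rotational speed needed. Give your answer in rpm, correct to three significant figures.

For an in-line slider-crank, |v_piston| = rω|sinθ|·[1 + r cosθ/√(L² − r² sin²θ)].
With r = 0.0376 m, L = 0.1462 m, θ = 107.4°: the bracketed kinematic factor |dx/dθ| = 0.033033 m.
ω = v/|dx/dθ| = 5.88/0.033033 = 178 rad/s.
N = 60ω/(2π) = 1699.8 rpm.

1700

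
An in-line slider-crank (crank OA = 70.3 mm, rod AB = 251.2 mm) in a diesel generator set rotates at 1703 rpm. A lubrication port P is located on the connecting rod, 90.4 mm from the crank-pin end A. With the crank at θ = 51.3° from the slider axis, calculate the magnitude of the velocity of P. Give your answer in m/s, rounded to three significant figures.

11.6

ω = 178.3 rad/s.  Crank-pin speed |V_A| = rω = 12.537 m/s, perpendicular to OA.
Rod angle: sinφ = −(r/L) sinθ ⇒ φ = -12.616°; ω_rod = −rω cosθ/√(L²−r²sin²θ) = -31.977 rad/s.
V_P = V_A + ω_rod × AP, with AP = 0.0904 m along the rod.
Components: V_Px = −rω sinθ − a·ω_rod·sinφ = -10.416 m/s;  V_Py = rω cosθ + a·ω_rod·cosφ = +5.0178 m/s.
|V_P| = √(V_Px² + V_Py²) = 11.561 m/s.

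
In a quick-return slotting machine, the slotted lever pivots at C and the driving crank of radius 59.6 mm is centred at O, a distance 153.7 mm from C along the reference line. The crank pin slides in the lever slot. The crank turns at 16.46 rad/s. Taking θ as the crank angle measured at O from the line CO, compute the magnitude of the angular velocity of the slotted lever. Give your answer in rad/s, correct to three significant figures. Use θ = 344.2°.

4.54

ω = 16.46 rad/s
Crank pin A relative to C: A = (d + r cosθ, r sinθ); lever angle φ = atan2(r sinθ, d + r cosθ).
Differentiating tanφ: φ̇ = rω(d cosθ + r)/(d² + r² + 2dr cosθ).
d² + r² + 2dr cosθ = |CA|² = 0.0448047 m²;  d cosθ + r = +0.20749 m.
|ω_lever| = |0.0596·16.46·+0.20749| / 0.0448047 = 4.5431 rad/s.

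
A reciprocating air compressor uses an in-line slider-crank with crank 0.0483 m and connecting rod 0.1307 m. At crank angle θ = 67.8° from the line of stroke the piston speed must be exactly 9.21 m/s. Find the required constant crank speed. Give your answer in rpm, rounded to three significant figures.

For an in-line slider-crank, |v_piston| = rω|sinθ|·[1 + r cosθ/√(L² − r² sin²θ)].
With r = 0.0483 m, L = 0.1307 m, θ = 67.8°: the bracketed kinematic factor |dx/dθ| = 0.051365 m.
ω = v/|dx/dθ| = 9.21/0.051365 = 179.31 rad/s.
N = 60ω/(2π) = 1712.2 rpm.

1710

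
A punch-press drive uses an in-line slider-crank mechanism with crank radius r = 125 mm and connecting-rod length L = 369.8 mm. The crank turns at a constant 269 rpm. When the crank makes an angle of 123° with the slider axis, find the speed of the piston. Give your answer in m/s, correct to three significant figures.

2.39

ω = 2π·269/60 = 28.17 rad/s
For an in-line slider-crank, x = r cosθ + √(L² − r² sin²θ), so v = −rω sinθ·[1 + r cosθ/√(L² − r² sin²θ)].
With r = 0.125 m, L = 0.3698 m, θ = 123°: √(L² − r² sin²θ) = 0.35463 m.
v = −0.125·28.17·0.83867·[1 + 0.125·-0.54464/0.35463] = -2.3862 m/s.
|v| = 2.3862 m/s.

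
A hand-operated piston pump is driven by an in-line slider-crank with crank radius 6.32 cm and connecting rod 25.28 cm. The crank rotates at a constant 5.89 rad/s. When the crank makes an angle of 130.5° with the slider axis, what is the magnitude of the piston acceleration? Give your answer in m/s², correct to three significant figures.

ω = 5.89 rad/s
x(θ) = r cosθ + √(L² − r² sin²θ); with ω constant, a = ω²·d²x/dθ².
d²x/dθ² = −r cosθ − r²(cos2θ)/√u − r⁴ sin²2θ/(4u^{3/2}),  u = L² − r² sin²θ = 0.0615983 m².
Substituting r = 0.0632 m, L = 0.2528 m, θ = 130.5°: d²x/dθ² = +0.043308 m.
a = ω²·d²x/dθ² = (5.89)²·(+0.043308) = +1.5025 m/s²;  |a| = 1.5025 m/s².

1.50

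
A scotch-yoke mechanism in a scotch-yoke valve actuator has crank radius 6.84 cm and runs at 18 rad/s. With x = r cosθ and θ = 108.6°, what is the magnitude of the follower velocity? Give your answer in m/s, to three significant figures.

1.17

ω = 18 rad/s
x = r cosθ ⇒ ẋ = −rω sinθ.
|v| = rω|sinθ| = 0.0684·18·|sin 108.6°| = 1.1669 m/s.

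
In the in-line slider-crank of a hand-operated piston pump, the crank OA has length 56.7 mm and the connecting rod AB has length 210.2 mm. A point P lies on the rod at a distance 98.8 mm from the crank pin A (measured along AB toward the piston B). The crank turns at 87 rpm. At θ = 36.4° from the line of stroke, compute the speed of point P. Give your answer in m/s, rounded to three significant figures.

0.404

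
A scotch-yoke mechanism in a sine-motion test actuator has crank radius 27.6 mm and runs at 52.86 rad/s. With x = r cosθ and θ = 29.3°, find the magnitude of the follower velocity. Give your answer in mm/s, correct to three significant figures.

ω = 52.86 rad/s
x = r cosθ ⇒ ẋ = −rω sinθ.
|v| = rω|sinθ| = 0.0276·52.86·|sin 29.3°| = 0.71398 m/s = 713.98 mm/s.

714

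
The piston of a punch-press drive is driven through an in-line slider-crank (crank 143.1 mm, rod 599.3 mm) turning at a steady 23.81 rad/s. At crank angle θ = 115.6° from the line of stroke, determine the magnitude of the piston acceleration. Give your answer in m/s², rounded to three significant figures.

47.3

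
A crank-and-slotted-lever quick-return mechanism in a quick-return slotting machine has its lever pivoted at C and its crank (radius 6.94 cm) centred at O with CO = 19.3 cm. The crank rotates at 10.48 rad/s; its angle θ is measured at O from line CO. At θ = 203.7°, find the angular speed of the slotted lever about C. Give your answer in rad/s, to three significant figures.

4.45

ω = 10.48 rad/s
Crank pin A relative to C: A = (d + r cosθ, r sinθ); lever angle φ = atan2(r sinθ, d + r cosθ).
Differentiating tanφ: φ̇ = rω(d cosθ + r)/(d² + r² + 2dr cosθ).
d² + r² + 2dr cosθ = |CA|² = 0.0175362 m²;  d cosθ + r = -0.10732 m.
|ω_lever| = |0.0694·10.48·-0.10732| / 0.0175362 = 4.4512 rad/s.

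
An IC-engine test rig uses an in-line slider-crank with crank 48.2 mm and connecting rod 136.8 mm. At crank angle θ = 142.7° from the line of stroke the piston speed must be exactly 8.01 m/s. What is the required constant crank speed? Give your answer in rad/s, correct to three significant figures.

385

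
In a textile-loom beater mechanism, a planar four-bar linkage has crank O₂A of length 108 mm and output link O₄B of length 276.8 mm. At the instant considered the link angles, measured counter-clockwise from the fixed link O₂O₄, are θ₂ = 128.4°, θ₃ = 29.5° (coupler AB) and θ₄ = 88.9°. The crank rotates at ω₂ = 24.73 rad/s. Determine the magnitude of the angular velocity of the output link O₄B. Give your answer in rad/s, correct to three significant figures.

ω₂ = 24.73 rad/s
Differentiating the loop-closure r₂e^{iθ₂}+r₃e^{iθ₃}=r₁+r₄e^{iθ₄} gives r₂ω₂e^{iθ₂}+r₃ω₃e^{iθ₃}=r₄ω₄e^{iθ₄}.
Eliminating the other unknown: ω₄ = r₂ω₂ sin(θ₂−θ₃) / [r₄ sin(θ₄−θ₃)].
Numerator sine = +0.98796; denominator sine = +0.86074.
Result = 0.108·24.73·(+0.98796) / (0.2768·(+0.86074)) = +11.075 rad/s; magnitude 11.075 rad/s.

11.1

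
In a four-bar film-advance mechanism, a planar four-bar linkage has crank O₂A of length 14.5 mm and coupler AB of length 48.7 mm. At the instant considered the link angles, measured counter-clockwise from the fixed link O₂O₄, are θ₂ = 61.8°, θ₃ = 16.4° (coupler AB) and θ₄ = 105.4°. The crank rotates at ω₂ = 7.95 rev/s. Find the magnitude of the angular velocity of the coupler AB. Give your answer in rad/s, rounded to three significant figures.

ω₂ = 49.95 rad/s (from 7.95 rev/s).
Differentiating the loop-closure r₂e^{iθ₂}+r₃e^{iθ₃}=r₁+r₄e^{iθ₄} gives r₂ω₂e^{iθ₂}+r₃ω₃e^{iθ₃}=r₄ω₄e^{iθ₄}.
Eliminating the other unknown: ω₃ = r₂ω₂ sin(θ₄−θ₂) / [r₃ sin(θ₃−θ₄)].
Numerator sine = +0.68962; denominator sine = -0.99985.
Result = 0.0145·49.95·(+0.68962) / (0.0487·(-0.99985)) = -10.258 rad/s; magnitude 10.258 rad/s.

10.3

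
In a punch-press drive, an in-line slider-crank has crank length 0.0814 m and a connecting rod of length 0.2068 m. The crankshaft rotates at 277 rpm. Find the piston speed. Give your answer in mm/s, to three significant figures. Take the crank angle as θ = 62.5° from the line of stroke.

ω = 2π·277/60 = 29.01 rad/s
For an in-line slider-crank, x = r cosθ + √(L² − r² sin²θ), so v = −rω sinθ·[1 + r cosθ/√(L² − r² sin²θ)].
With r = 0.0814 m, L = 0.2068 m, θ = 62.5°: √(L² − r² sin²θ) = 0.19379 m.
v = −0.0814·29.01·0.88701·[1 + 0.0814·0.46175/0.19379] = -2.5006 m/s.
|v| = 2.5006 m/s = 2500.6 mm/s.

2500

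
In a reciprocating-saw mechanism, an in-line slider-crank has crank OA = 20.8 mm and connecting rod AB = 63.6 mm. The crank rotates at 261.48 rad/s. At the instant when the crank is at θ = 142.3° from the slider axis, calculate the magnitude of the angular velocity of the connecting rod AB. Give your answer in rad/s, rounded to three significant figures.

ω = 261.5 rad/s
The rod makes angle φ with the slider axis where L sinφ = r sinθ; differentiating, L cosφ·φ̇ = r ω cosθ.
L cosφ = √(L² − r² sin²θ) = 0.062315 m.
|ω_rod| = r ω |cosθ| / √(L² − r² sin²θ) = 0.0208·261.5·0.79122/0.062315 = 69.057 rad/s.

69.1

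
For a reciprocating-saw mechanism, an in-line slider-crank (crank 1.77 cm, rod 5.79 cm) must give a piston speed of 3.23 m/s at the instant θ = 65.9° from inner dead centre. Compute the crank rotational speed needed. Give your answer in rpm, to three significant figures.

For an in-line slider-crank, |v_piston| = rω|sinθ|·[1 + r cosθ/√(L² − r² sin²θ)].
With r = 0.0177 m, L = 0.0579 m, θ = 65.9°: the bracketed kinematic factor |dx/dθ| = 0.018257 m.
ω = v/|dx/dθ| = 3.23/0.018257 = 176.91 rad/s.
N = 60ω/(2π) = 1689.4 rpm.

1690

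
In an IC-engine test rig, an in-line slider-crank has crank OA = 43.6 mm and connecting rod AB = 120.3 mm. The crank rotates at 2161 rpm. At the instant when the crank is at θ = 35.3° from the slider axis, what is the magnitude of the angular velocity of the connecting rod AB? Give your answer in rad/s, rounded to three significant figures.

68.5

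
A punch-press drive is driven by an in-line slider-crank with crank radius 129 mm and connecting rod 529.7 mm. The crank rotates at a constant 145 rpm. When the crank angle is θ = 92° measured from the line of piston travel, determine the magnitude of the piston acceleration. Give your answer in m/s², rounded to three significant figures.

8.49

ω = 2π·145/60 = 15.18 rad/s
x(θ) = r cosθ + √(L² − r² sin²θ); with ω constant, a = ω²·d²x/dθ².
d²x/dθ² = −r cosθ − r²(cos2θ)/√u − r⁴ sin²2θ/(4u^{3/2}),  u = L² − r² sin²θ = 0.263961 m².
Substituting r = 0.129 m, L = 0.5297 m, θ = 92°: d²x/dθ² = +0.036811 m.
a = ω²·d²x/dθ² = (15.18)²·(+0.036811) = +8.4872 m/s²;  |a| = 8.4872 m/s².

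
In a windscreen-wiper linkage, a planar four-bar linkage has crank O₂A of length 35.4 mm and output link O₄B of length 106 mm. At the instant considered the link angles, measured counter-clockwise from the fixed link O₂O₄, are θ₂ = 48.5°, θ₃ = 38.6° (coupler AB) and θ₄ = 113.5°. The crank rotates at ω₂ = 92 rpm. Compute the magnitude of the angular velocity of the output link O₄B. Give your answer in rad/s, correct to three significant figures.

0.573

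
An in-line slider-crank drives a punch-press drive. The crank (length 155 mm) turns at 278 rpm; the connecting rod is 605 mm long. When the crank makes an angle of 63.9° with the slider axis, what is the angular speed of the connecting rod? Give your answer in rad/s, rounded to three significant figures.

ω = 29.11 rad/s (converted from 278 rpm).
The rod makes angle φ with the slider axis where L sinφ = r sinθ; differentiating, L cosφ·φ̇ = r ω cosθ.
L cosφ = √(L² − r² sin²θ) = 0.58877 m.
|ω_rod| = r ω |cosθ| / √(L² − r² sin²θ) = 0.155·29.11·0.43994/0.58877 = 3.3717 rad/s.

3.37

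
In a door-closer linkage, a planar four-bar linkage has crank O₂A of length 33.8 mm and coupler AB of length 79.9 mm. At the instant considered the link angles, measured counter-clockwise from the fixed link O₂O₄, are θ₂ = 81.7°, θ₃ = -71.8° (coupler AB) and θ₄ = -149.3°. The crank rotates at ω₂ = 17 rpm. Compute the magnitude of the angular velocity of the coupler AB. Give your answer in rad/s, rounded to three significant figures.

0.599

ω₂ = 1.78 rad/s (from 17 rpm).
Differentiating the loop-closure r₂e^{iθ₂}+r₃e^{iθ₃}=r₁+r₄e^{iθ₄} gives r₂ω₂e^{iθ₂}+r₃ω₃e^{iθ₃}=r₄ω₄e^{iθ₄}.
Eliminating the other unknown: ω₃ = r₂ω₂ sin(θ₄−θ₂) / [r₃ sin(θ₃−θ₄)].
Numerator sine = +0.77715; denominator sine = +0.97630.
Result = 0.0338·1.78·(+0.77715) / (0.0799·(+0.97630)) = +0.59947 rad/s; magnitude 0.59947 rad/s.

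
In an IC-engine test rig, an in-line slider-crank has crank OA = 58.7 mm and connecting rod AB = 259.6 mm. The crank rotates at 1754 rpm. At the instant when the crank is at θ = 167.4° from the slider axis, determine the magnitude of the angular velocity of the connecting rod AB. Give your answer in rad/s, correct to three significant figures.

ω = 183.7 rad/s (converted from 1754 rpm).
The rod makes angle φ with the slider axis where L sinφ = r sinθ; differentiating, L cosφ·φ̇ = r ω cosθ.
L cosφ = √(L² − r² sin²θ) = 0.25928 m.
|ω_rod| = r ω |cosθ| / √(L² − r² sin²θ) = 0.0587·183.7·0.97592/0.25928 = 40.582 rad/s.

40.6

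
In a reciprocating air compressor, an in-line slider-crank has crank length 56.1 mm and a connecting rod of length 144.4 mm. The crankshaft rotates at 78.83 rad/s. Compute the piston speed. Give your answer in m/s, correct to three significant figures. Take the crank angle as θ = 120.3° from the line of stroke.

ω = 78.83 rad/s
For an in-line slider-crank, x = r cosθ + √(L² − r² sin²θ), so v = −rω sinθ·[1 + r cosθ/√(L² − r² sin²θ)].
With r = 0.0561 m, L = 0.1444 m, θ = 120.3°: √(L² − r² sin²θ) = 0.13603 m.
v = −0.0561·78.83·0.86340·[1 + 0.0561·-0.50453/0.13603] = -3.0238 m/s.
|v| = 3.0238 m/s.

3.02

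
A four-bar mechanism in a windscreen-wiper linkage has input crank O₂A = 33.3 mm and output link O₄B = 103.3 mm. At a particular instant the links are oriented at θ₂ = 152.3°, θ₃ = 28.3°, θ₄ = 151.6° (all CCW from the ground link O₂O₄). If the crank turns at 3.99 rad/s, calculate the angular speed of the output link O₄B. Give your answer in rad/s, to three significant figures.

ω₂ = 3.99 rad/s
Differentiating the loop-closure r₂e^{iθ₂}+r₃e^{iθ₃}=r₁+r₄e^{iθ₄} gives r₂ω₂e^{iθ₂}+r₃ω₃e^{iθ₃}=r₄ω₄e^{iθ₄}.
Eliminating the other unknown: ω₄ = r₂ω₂ sin(θ₂−θ₃) / [r₄ sin(θ₄−θ₃)].
Numerator sine = +0.82904; denominator sine = +0.83581.
Result = 0.0333·3.99·(+0.82904) / (0.1033·(+0.83581)) = +1.2758 rad/s; magnitude 1.2758 rad/s.

1.28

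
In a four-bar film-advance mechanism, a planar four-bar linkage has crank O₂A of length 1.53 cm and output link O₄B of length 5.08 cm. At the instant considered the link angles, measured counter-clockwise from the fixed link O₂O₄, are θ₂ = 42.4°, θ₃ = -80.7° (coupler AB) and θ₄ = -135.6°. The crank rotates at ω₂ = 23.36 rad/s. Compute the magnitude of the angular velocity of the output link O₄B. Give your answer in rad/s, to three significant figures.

7.20

ω₂ = 23.36 rad/s
Differentiating the loop-closure r₂e^{iθ₂}+r₃e^{iθ₃}=r₁+r₄e^{iθ₄} gives r₂ω₂e^{iθ₂}+r₃ω₃e^{iθ₃}=r₄ω₄e^{iθ₄}.
Eliminating the other unknown: ω₄ = r₂ω₂ sin(θ₂−θ₃) / [r₄ sin(θ₄−θ₃)].
Numerator sine = +0.83772; denominator sine = -0.81815.
Result = 0.0153·23.36·(+0.83772) / (0.0508·(-0.81815)) = -7.2039 rad/s; magnitude 7.2039 rad/s.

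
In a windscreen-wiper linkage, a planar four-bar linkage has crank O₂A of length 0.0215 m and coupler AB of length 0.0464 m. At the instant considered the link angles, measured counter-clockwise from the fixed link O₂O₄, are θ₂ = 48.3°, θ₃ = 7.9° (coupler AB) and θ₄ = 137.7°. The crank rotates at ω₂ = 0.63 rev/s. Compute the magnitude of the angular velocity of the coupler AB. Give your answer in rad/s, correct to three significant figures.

2.39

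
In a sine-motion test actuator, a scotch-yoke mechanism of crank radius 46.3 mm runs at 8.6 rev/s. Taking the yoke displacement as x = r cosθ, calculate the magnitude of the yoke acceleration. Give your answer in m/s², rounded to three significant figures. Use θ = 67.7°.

51.3

ω = 54.04 rad/s (from 8.6 rev/s).
x = r cosθ ⇒ ẍ = −rω² cosθ (ω constant).
|a| = rω²|cosθ| = 0.0463·(54.04)²·|cos 67.7°| = 51.298 m/s².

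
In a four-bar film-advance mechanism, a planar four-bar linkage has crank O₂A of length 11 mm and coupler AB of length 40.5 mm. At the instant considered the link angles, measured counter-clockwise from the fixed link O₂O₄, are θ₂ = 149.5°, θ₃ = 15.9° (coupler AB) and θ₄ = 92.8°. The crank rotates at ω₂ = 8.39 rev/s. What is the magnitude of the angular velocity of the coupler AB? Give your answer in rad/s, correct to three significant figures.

12.3

ω₂ = 52.72 rad/s (from 8.39 rev/s).
Differentiating the loop-closure r₂e^{iθ₂}+r₃e^{iθ₃}=r₁+r₄e^{iθ₄} gives r₂ω₂e^{iθ₂}+r₃ω₃e^{iθ₃}=r₄ω₄e^{iθ₄}.
Eliminating the other unknown: ω₃ = r₂ω₂ sin(θ₄−θ₂) / [r₃ sin(θ₃−θ₄)].
Numerator sine = -0.83581; denominator sine = -0.97398.
Result = 0.011·52.72·(-0.83581) / (0.0405·(-0.97398)) = +12.287 rad/s; magnitude 12.287 rad/s.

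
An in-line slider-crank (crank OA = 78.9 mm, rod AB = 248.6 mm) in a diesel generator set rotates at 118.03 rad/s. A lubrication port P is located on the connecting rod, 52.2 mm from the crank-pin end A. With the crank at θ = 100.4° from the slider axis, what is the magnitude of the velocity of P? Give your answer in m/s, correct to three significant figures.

9.14

ω = 118 rad/s.  Crank-pin speed |V_A| = rω = 9.3126 m/s, perpendicular to OA.
Rod angle: sinφ = −(r/L) sinθ ⇒ φ = -18.190°; ω_rod = −rω cosθ/√(L²−r²sin²θ) = +7.118 rad/s.
V_P = V_A + ω_rod × AP, with AP = 0.0522 m along the rod.
Components: V_Px = −rω sinθ − a·ω_rod·sinφ = -9.0436 m/s;  V_Py = rω cosθ + a·ω_rod·cosφ = -1.3281 m/s.
|V_P| = √(V_Px² + V_Py²) = 9.1406 m/s.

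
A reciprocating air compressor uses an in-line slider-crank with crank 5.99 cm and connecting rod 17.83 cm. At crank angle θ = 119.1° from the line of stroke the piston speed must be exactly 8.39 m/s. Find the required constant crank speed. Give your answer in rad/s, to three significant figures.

For an in-line slider-crank, |v_piston| = rω|sinθ|·[1 + r cosθ/√(L² − r² sin²θ)].
With r = 0.0599 m, L = 0.1783 m, θ = 119.1°: the bracketed kinematic factor |dx/dθ| = 0.043393 m.
ω = v/|dx/dθ| = 8.39/0.043393 = 193.35 rad/s.

193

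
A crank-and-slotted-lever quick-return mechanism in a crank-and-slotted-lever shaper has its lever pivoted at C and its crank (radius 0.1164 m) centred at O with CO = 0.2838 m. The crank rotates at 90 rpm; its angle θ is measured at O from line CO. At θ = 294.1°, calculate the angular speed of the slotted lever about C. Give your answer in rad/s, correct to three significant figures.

2.10

ω = 9.425 rad/s (from 90 rpm).
Crank pin A relative to C: A = (d + r cosθ, r sinθ); lever angle φ = atan2(r sinθ, d + r cosθ).
Differentiating tanφ: φ̇ = rω(d cosθ + r)/(d² + r² + 2dr cosθ).
d² + r² + 2dr cosθ = |CA|² = 0.121069 m²;  d cosθ + r = +0.23228 m.
|ω_lever| = |0.1164·9.425·+0.23228| / 0.121069 = 2.1048 rad/s.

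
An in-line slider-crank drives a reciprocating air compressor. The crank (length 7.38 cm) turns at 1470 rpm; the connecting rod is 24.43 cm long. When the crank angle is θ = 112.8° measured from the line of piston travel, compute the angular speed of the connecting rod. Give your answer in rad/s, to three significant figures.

18.8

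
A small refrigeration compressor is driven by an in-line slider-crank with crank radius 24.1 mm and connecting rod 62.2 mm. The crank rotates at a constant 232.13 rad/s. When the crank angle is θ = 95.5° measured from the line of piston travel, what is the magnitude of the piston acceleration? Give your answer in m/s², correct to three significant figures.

659

ω = 232.1 rad/s
x(θ) = r cosθ + √(L² − r² sin²θ); with ω constant, a = ω²·d²x/dθ².
d²x/dθ² = −r cosθ − r²(cos2θ)/√u − r⁴ sin²2θ/(4u^{3/2}),  u = L² − r² sin²θ = 0.00329337 m².
Substituting r = 0.0241 m, L = 0.0622 m, θ = 95.5°: d²x/dθ² = +0.012228 m.
a = ω²·d²x/dθ² = (232.1)²·(+0.012228) = +658.92 m/s²;  |a| = 658.92 m/s².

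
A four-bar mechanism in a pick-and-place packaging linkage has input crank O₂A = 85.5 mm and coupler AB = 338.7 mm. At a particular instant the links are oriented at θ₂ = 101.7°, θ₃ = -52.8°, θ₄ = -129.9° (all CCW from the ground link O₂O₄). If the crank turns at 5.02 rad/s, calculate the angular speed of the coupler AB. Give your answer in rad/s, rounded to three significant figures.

ω₂ = 5.02 rad/s
Differentiating the loop-closure r₂e^{iθ₂}+r₃e^{iθ₃}=r₁+r₄e^{iθ₄} gives r₂ω₂e^{iθ₂}+r₃ω₃e^{iθ₃}=r₄ω₄e^{iθ₄}.
Eliminating the other unknown: ω₃ = r₂ω₂ sin(θ₄−θ₂) / [r₃ sin(θ₃−θ₄)].
Numerator sine = +0.78369; denominator sine = +0.97476.
Result = 0.0855·5.02·(+0.78369) / (0.3387·(+0.97476)) = +1.0188 rad/s; magnitude 1.0188 rad/s.

1.02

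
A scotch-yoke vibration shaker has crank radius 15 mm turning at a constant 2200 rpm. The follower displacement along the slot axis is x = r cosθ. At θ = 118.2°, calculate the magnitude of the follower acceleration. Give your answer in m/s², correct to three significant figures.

ω = 230.4 rad/s (from 2200 rpm).
x = r cosθ ⇒ ẍ = −rω² cosθ (ω constant).
|a| = rω²|cosθ| = 0.015·(230.4)²·|cos 118.2°| = 376.22 m/s².

376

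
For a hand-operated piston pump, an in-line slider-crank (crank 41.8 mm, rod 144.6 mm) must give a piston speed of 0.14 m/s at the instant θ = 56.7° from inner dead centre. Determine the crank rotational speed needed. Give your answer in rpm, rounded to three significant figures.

32.9

For an in-line slider-crank, |v_piston| = rω|sinθ|·[1 + r cosθ/√(L² − r² sin²θ)].
With r = 0.0418 m, L = 0.1446 m, θ = 56.7°: the bracketed kinematic factor |dx/dθ| = 0.040651 m.
ω = v/|dx/dθ| = 0.14/0.040651 = 3.444 rad/s.
N = 60ω/(2π) = 32.887 rpm.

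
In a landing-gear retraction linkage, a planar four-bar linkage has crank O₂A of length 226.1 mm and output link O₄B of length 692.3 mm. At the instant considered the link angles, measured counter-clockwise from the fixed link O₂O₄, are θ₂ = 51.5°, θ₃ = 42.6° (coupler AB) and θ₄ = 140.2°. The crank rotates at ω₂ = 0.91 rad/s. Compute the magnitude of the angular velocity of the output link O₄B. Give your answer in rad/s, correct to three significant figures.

ω₂ = 0.91 rad/s
Differentiating the loop-closure r₂e^{iθ₂}+r₃e^{iθ₃}=r₁+r₄e^{iθ₄} gives r₂ω₂e^{iθ₂}+r₃ω₃e^{iθ₃}=r₄ω₄e^{iθ₄}.
Eliminating the other unknown: ω₄ = r₂ω₂ sin(θ₂−θ₃) / [r₄ sin(θ₄−θ₃)].
Numerator sine = +0.15471; denominator sine = +0.99122.
Result = 0.2261·0.91·(+0.15471) / (0.6923·(+0.99122)) = +0.046387 rad/s; magnitude 0.046387 rad/s.

0.0464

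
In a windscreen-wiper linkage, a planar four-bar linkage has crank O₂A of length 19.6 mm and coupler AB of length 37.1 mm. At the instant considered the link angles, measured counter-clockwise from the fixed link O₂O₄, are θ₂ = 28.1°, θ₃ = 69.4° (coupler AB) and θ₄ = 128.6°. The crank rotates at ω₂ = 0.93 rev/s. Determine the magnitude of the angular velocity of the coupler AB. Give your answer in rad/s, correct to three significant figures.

ω₂ = 5.843 rad/s (from 0.93 rev/s).
Differentiating the loop-closure r₂e^{iθ₂}+r₃e^{iθ₃}=r₁+r₄e^{iθ₄} gives r₂ω₂e^{iθ₂}+r₃ω₃e^{iθ₃}=r₄ω₄e^{iθ₄}.
Eliminating the other unknown: ω₃ = r₂ω₂ sin(θ₄−θ₂) / [r₃ sin(θ₃−θ₄)].
Numerator sine = +0.98325; denominator sine = -0.85896.
Result = 0.0196·5.843·(+0.98325) / (0.0371·(-0.85896)) = -3.5338 rad/s; magnitude 3.5338 rad/s.

3.53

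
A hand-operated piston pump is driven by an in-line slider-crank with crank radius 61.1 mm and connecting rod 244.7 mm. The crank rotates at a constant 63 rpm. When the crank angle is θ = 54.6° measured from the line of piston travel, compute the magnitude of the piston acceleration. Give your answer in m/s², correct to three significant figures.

1.33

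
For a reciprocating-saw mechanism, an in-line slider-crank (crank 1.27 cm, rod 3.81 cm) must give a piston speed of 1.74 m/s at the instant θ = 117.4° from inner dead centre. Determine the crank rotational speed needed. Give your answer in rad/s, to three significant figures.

184

For an in-line slider-crank, |v_piston| = rω|sinθ|·[1 + r cosθ/√(L² − r² sin²θ)].
With r = 0.0127 m, L = 0.0381 m, θ = 117.4°: the bracketed kinematic factor |dx/dθ| = 0.0094645 m.
ω = v/|dx/dθ| = 1.74/0.0094645 = 183.84 rad/s.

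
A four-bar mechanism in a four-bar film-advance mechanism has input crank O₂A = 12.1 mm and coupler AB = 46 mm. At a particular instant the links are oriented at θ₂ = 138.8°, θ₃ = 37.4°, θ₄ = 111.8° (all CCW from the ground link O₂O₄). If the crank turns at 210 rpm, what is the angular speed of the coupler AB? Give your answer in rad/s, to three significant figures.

ω₂ = 21.99 rad/s (from 210 rpm).
Differentiating the loop-closure r₂e^{iθ₂}+r₃e^{iθ₃}=r₁+r₄e^{iθ₄} gives r₂ω₂e^{iθ₂}+r₃ω₃e^{iθ₃}=r₄ω₄e^{iθ₄}.
Eliminating the other unknown: ω₃ = r₂ω₂ sin(θ₄−θ₂) / [r₃ sin(θ₃−θ₄)].
Numerator sine = -0.45399; denominator sine = -0.96316.
Result = 0.0121·21.99·(-0.45399) / (0.046·(-0.96316)) = +2.7266 rad/s; magnitude 2.7266 rad/s.

2.73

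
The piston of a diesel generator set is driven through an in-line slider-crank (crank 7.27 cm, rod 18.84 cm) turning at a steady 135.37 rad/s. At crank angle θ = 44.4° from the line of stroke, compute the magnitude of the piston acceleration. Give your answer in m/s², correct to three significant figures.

984

ω = 135.4 rad/s
x(θ) = r cosθ + √(L² − r² sin²θ); with ω constant, a = ω²·d²x/dθ².
d²x/dθ² = −r cosθ − r²(cos2θ)/√u − r⁴ sin²2θ/(4u^{3/2}),  u = L² − r² sin²θ = 0.0329073 m².
Substituting r = 0.0727 m, L = 0.1884 m, θ = 44.4°: d²x/dθ² = -0.053722 m.
a = ω²·d²x/dθ² = (135.4)²·(-0.053722) = -984.45 m/s²;  |a| = 984.45 m/s².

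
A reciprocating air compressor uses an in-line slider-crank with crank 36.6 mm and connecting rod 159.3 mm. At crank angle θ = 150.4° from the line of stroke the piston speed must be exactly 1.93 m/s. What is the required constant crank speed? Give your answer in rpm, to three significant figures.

For an in-line slider-crank, |v_piston| = rω|sinθ|·[1 + r cosθ/√(L² − r² sin²θ)].
With r = 0.0366 m, L = 0.1593 m, θ = 150.4°: the bracketed kinematic factor |dx/dθ| = 0.014443 m.
ω = v/|dx/dθ| = 1.93/0.014443 = 133.63 rad/s.
N = 60ω/(2π) = 1276 rpm.

1280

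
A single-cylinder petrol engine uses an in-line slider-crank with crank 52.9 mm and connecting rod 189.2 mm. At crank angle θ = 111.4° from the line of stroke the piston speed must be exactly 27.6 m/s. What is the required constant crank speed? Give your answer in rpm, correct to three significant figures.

5980

For an in-line slider-crank, |v_piston| = rω|sinθ|·[1 + r cosθ/√(L² − r² sin²θ)].
With r = 0.0529 m, L = 0.1892 m, θ = 111.4°: the bracketed kinematic factor |dx/dθ| = 0.044049 m.
ω = v/|dx/dθ| = 27.6/0.044049 = 626.58 rad/s.
N = 60ω/(2π) = 5983.4 rpm.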